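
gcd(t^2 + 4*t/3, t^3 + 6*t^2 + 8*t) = t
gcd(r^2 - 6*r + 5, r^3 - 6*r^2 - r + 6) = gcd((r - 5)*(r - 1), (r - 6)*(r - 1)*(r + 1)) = r - 1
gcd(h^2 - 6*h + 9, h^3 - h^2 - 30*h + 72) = h - 3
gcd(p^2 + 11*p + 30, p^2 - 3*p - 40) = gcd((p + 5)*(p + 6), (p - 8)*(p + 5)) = p + 5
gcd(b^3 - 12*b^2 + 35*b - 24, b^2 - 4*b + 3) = b^2 - 4*b + 3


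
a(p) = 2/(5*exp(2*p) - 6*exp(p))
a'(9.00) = 0.00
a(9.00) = 0.00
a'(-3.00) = 6.68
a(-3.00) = -6.98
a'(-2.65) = 4.70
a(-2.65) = -5.01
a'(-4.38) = 26.61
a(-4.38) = -26.89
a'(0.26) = -45.76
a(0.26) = 3.18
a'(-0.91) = 0.62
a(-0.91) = -1.25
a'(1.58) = -0.05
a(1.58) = 0.02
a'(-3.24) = 8.50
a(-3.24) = -8.80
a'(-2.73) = 5.09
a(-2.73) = -5.40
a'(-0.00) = -8.00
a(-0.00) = -2.00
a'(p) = 2*(-10*exp(2*p) + 6*exp(p))/(5*exp(2*p) - 6*exp(p))^2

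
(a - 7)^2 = a^2 - 14*a + 49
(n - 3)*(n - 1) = n^2 - 4*n + 3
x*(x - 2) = x^2 - 2*x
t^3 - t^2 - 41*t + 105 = (t - 5)*(t - 3)*(t + 7)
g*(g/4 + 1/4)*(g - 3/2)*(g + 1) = g^4/4 + g^3/8 - g^2/2 - 3*g/8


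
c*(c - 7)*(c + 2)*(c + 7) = c^4 + 2*c^3 - 49*c^2 - 98*c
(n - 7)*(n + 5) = n^2 - 2*n - 35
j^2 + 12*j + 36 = (j + 6)^2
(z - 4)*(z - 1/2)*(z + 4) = z^3 - z^2/2 - 16*z + 8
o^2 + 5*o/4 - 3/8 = (o - 1/4)*(o + 3/2)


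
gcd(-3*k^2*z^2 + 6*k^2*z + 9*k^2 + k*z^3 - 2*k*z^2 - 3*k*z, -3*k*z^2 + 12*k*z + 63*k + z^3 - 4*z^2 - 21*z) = -3*k + z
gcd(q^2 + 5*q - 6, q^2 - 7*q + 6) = q - 1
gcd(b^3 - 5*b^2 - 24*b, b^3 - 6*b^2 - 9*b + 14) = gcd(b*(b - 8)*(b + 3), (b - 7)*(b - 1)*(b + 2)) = 1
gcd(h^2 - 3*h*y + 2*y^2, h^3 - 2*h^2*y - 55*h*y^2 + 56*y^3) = -h + y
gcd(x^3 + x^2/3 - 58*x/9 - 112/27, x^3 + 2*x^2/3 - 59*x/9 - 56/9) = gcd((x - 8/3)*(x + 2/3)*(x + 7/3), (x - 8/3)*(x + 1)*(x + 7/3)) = x^2 - x/3 - 56/9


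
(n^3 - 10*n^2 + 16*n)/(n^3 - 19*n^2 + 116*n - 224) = n*(n - 2)/(n^2 - 11*n + 28)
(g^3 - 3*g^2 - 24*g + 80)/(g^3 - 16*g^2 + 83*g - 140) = (g^2 + g - 20)/(g^2 - 12*g + 35)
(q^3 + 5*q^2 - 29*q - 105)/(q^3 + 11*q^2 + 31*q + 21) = (q - 5)/(q + 1)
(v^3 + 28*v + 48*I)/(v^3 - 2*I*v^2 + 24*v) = (v + 2*I)/v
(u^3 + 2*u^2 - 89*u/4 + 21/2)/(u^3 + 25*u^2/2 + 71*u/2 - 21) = (u - 7/2)/(u + 7)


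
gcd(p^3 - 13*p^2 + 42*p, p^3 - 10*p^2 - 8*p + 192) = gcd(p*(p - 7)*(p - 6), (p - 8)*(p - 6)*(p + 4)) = p - 6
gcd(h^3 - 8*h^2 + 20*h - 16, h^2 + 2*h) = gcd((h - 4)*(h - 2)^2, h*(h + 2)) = 1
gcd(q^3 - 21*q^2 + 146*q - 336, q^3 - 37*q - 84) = q - 7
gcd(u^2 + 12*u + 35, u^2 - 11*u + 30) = 1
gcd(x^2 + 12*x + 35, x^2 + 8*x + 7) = x + 7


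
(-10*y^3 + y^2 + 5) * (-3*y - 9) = 30*y^4 + 87*y^3 - 9*y^2 - 15*y - 45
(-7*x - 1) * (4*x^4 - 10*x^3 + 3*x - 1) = -28*x^5 + 66*x^4 + 10*x^3 - 21*x^2 + 4*x + 1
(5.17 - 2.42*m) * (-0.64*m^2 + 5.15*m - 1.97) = 1.5488*m^3 - 15.7718*m^2 + 31.3929*m - 10.1849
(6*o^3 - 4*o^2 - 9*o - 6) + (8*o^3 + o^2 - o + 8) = 14*o^3 - 3*o^2 - 10*o + 2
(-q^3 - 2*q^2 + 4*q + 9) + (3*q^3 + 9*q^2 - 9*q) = 2*q^3 + 7*q^2 - 5*q + 9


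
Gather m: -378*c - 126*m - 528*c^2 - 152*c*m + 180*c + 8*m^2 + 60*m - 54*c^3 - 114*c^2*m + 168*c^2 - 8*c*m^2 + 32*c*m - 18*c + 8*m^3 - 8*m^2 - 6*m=-54*c^3 - 360*c^2 - 8*c*m^2 - 216*c + 8*m^3 + m*(-114*c^2 - 120*c - 72)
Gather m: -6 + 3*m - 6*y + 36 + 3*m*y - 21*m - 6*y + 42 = m*(3*y - 18) - 12*y + 72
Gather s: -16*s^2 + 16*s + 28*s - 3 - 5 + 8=-16*s^2 + 44*s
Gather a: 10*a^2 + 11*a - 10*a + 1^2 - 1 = 10*a^2 + a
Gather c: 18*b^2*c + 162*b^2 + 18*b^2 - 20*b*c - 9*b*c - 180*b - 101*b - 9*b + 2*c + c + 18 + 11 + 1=180*b^2 - 290*b + c*(18*b^2 - 29*b + 3) + 30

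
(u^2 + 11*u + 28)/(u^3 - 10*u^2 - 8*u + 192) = (u + 7)/(u^2 - 14*u + 48)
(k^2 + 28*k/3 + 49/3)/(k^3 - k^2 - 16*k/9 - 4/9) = 3*(3*k^2 + 28*k + 49)/(9*k^3 - 9*k^2 - 16*k - 4)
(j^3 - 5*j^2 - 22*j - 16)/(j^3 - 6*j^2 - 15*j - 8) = (j + 2)/(j + 1)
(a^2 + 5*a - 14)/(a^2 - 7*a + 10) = (a + 7)/(a - 5)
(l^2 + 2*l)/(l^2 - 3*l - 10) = l/(l - 5)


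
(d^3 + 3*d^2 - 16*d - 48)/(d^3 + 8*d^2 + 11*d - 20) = (d^2 - d - 12)/(d^2 + 4*d - 5)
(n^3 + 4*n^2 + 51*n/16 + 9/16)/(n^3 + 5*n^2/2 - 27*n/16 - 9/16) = (4*n + 3)/(4*n - 3)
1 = 1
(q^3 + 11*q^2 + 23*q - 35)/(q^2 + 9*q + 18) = (q^3 + 11*q^2 + 23*q - 35)/(q^2 + 9*q + 18)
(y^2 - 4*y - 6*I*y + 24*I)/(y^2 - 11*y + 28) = (y - 6*I)/(y - 7)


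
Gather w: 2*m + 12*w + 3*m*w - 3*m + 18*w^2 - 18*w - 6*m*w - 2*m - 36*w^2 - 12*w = -3*m - 18*w^2 + w*(-3*m - 18)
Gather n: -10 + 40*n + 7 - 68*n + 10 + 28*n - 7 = 0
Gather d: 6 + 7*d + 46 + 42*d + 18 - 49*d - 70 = 0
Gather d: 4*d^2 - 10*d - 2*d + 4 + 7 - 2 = 4*d^2 - 12*d + 9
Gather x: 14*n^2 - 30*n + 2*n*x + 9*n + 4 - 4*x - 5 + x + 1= 14*n^2 - 21*n + x*(2*n - 3)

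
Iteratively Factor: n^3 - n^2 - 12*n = (n - 4)*(n^2 + 3*n) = n*(n - 4)*(n + 3)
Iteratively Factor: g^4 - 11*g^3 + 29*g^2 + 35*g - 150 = (g + 2)*(g^3 - 13*g^2 + 55*g - 75) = (g - 5)*(g + 2)*(g^2 - 8*g + 15) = (g - 5)^2*(g + 2)*(g - 3)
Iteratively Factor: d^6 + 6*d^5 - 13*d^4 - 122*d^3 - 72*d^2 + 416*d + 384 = (d - 4)*(d^5 + 10*d^4 + 27*d^3 - 14*d^2 - 128*d - 96) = (d - 4)*(d + 1)*(d^4 + 9*d^3 + 18*d^2 - 32*d - 96) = (d - 4)*(d + 1)*(d + 4)*(d^3 + 5*d^2 - 2*d - 24) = (d - 4)*(d - 2)*(d + 1)*(d + 4)*(d^2 + 7*d + 12) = (d - 4)*(d - 2)*(d + 1)*(d + 4)^2*(d + 3)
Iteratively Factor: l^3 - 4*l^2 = (l)*(l^2 - 4*l) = l^2*(l - 4)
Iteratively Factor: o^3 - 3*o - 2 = (o - 2)*(o^2 + 2*o + 1) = (o - 2)*(o + 1)*(o + 1)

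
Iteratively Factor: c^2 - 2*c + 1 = (c - 1)*(c - 1)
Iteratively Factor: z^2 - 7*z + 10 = (z - 2)*(z - 5)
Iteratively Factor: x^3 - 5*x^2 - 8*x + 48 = (x - 4)*(x^2 - x - 12) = (x - 4)^2*(x + 3)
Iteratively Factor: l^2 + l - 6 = (l - 2)*(l + 3)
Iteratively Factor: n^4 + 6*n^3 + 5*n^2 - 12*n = (n + 4)*(n^3 + 2*n^2 - 3*n) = (n - 1)*(n + 4)*(n^2 + 3*n) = (n - 1)*(n + 3)*(n + 4)*(n)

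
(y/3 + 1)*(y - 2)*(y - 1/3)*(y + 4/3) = y^4/3 + 2*y^3/3 - 49*y^2/27 - 58*y/27 + 8/9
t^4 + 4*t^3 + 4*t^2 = t^2*(t + 2)^2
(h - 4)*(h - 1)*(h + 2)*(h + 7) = h^4 + 4*h^3 - 27*h^2 - 34*h + 56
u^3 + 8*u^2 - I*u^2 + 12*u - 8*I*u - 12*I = (u + 2)*(u + 6)*(u - I)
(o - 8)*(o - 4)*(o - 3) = o^3 - 15*o^2 + 68*o - 96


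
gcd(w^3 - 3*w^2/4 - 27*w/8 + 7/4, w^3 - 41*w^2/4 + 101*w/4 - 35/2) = w - 2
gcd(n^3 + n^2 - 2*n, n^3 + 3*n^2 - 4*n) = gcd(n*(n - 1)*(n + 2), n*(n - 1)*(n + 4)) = n^2 - n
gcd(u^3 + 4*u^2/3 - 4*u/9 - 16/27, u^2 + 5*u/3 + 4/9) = u + 4/3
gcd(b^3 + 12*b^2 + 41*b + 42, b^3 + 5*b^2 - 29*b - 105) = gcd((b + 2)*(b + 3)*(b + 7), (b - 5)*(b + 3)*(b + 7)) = b^2 + 10*b + 21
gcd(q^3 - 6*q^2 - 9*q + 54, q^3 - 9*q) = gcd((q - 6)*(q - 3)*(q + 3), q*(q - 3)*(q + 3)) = q^2 - 9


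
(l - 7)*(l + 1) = l^2 - 6*l - 7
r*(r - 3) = r^2 - 3*r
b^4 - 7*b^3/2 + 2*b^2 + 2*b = b*(b - 2)^2*(b + 1/2)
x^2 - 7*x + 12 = (x - 4)*(x - 3)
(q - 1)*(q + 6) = q^2 + 5*q - 6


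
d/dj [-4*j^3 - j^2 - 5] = 2*j*(-6*j - 1)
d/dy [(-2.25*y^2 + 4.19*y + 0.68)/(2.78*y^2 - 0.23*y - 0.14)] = (-11.1307*y^2 - 3.1508*y - 0.4302)/(7.7284*y^4 - 1.2788*y^3 - 0.7255*y^2 + 0.0644*y + 0.0196)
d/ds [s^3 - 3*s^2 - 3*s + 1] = 3*s^2 - 6*s - 3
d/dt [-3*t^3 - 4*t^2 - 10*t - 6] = -9*t^2 - 8*t - 10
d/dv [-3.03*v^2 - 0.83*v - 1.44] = -6.06*v - 0.83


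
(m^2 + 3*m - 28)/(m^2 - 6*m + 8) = (m + 7)/(m - 2)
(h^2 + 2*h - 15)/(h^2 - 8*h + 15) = (h + 5)/(h - 5)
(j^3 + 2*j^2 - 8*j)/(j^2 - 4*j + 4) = j*(j + 4)/(j - 2)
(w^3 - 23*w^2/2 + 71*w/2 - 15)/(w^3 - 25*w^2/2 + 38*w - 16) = (w^2 - 11*w + 30)/(w^2 - 12*w + 32)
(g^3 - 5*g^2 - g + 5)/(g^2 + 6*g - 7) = (g^2 - 4*g - 5)/(g + 7)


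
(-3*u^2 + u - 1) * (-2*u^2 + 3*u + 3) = 6*u^4 - 11*u^3 - 4*u^2 - 3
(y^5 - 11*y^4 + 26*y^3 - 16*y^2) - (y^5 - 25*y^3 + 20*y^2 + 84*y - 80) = -11*y^4 + 51*y^3 - 36*y^2 - 84*y + 80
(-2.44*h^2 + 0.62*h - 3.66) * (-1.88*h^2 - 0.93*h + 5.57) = 4.5872*h^4 + 1.1036*h^3 - 7.2866*h^2 + 6.8572*h - 20.3862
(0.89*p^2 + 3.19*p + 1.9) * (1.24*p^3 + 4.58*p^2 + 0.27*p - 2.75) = 1.1036*p^5 + 8.0318*p^4 + 17.2065*p^3 + 7.1158*p^2 - 8.2595*p - 5.225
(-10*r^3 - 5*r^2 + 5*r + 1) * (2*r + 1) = -20*r^4 - 20*r^3 + 5*r^2 + 7*r + 1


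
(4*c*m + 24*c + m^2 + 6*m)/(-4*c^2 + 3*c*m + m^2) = (-m - 6)/(c - m)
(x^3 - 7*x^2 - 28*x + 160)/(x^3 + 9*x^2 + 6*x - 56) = (x^3 - 7*x^2 - 28*x + 160)/(x^3 + 9*x^2 + 6*x - 56)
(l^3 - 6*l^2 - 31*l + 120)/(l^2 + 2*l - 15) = l - 8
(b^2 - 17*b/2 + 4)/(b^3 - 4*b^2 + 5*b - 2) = (b^2 - 17*b/2 + 4)/(b^3 - 4*b^2 + 5*b - 2)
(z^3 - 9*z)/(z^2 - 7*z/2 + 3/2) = 2*z*(z + 3)/(2*z - 1)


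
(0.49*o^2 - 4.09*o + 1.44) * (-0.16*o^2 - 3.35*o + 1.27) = -0.0784*o^4 - 0.9871*o^3 + 14.0934*o^2 - 10.0183*o + 1.8288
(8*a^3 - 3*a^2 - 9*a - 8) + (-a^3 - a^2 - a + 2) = 7*a^3 - 4*a^2 - 10*a - 6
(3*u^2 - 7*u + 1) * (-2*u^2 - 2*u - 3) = -6*u^4 + 8*u^3 + 3*u^2 + 19*u - 3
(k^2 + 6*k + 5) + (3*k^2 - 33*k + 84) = 4*k^2 - 27*k + 89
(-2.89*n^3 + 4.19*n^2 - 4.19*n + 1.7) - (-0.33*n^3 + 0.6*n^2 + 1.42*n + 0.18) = -2.56*n^3 + 3.59*n^2 - 5.61*n + 1.52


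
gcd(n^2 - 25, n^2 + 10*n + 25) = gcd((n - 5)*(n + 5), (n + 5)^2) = n + 5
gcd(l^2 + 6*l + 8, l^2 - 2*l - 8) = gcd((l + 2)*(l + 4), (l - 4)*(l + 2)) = l + 2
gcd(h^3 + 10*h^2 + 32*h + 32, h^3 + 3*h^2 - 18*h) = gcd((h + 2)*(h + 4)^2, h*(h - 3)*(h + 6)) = 1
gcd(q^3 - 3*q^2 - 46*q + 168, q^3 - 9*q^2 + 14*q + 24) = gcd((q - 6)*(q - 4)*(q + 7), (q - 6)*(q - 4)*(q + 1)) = q^2 - 10*q + 24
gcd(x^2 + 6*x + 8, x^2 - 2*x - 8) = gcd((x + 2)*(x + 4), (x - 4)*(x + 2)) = x + 2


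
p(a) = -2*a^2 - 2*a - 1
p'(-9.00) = 34.00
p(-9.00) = -145.00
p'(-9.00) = 34.00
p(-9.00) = -145.00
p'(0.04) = -2.16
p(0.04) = -1.08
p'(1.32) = -7.28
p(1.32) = -7.12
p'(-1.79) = 5.16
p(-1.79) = -3.83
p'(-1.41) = 3.64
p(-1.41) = -2.16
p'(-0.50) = 0.00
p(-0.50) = -0.50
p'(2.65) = -12.60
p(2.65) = -20.34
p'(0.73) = -4.92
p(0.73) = -3.53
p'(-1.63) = 4.52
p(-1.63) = -3.05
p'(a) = -4*a - 2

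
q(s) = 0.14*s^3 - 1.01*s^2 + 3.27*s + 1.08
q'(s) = 0.42*s^2 - 2.02*s + 3.27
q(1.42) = 4.09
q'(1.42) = 1.25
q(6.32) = 16.75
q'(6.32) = 7.28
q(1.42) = 4.09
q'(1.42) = 1.25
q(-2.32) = -13.69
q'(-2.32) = 10.22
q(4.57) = 8.29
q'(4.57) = 2.81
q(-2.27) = -13.18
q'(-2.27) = 10.02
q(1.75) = 4.46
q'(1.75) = 1.02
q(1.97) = 4.67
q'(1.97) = 0.92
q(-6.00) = -85.14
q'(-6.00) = 30.51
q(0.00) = 1.08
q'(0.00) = 3.27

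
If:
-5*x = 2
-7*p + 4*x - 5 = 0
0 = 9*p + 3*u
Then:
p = -33/35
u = 99/35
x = -2/5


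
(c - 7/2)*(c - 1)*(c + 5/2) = c^3 - 2*c^2 - 31*c/4 + 35/4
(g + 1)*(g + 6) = g^2 + 7*g + 6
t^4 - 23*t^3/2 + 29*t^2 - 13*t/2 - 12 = (t - 8)*(t - 3)*(t - 1)*(t + 1/2)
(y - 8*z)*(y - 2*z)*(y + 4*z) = y^3 - 6*y^2*z - 24*y*z^2 + 64*z^3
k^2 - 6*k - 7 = (k - 7)*(k + 1)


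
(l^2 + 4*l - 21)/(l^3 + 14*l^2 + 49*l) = (l - 3)/(l*(l + 7))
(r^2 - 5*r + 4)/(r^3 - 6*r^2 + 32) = (r - 1)/(r^2 - 2*r - 8)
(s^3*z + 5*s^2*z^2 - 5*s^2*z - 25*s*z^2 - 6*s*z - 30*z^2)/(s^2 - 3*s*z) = z*(s^3 + 5*s^2*z - 5*s^2 - 25*s*z - 6*s - 30*z)/(s*(s - 3*z))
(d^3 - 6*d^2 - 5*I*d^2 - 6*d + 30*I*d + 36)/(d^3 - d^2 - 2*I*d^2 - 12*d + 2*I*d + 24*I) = (d^2 - 3*d*(2 + I) + 18*I)/(d^2 - d - 12)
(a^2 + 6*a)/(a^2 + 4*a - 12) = a/(a - 2)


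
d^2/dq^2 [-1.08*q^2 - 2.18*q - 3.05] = -2.16000000000000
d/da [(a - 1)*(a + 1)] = 2*a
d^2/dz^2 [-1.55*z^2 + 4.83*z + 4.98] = -3.10000000000000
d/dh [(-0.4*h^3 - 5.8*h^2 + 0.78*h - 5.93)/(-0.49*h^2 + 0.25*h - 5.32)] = (0.196*h^4 - 0.2*h^3 + 5.3162*h^2 + 55.9006*h - 2.6671)/(0.2401*h^4 - 0.245*h^3 + 5.2761*h^2 - 2.66*h + 28.3024)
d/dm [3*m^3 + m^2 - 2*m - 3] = 9*m^2 + 2*m - 2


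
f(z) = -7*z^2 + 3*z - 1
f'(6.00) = -81.00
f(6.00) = -235.00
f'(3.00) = -39.00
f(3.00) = -55.00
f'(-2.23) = 34.22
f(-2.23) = -42.50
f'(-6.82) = 98.48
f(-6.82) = -347.05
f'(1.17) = -13.38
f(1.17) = -7.07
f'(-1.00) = 17.00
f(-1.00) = -11.00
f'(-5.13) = 74.82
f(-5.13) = -200.61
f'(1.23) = -14.22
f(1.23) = -7.90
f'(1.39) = -16.46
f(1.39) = -10.35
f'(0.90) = -9.60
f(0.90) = -3.97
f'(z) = 3 - 14*z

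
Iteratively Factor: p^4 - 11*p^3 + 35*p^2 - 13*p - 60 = (p + 1)*(p^3 - 12*p^2 + 47*p - 60) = (p - 5)*(p + 1)*(p^2 - 7*p + 12) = (p - 5)*(p - 4)*(p + 1)*(p - 3)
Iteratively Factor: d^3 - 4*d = (d + 2)*(d^2 - 2*d) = (d - 2)*(d + 2)*(d)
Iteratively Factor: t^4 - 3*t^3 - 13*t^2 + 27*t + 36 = (t - 3)*(t^3 - 13*t - 12) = (t - 3)*(t + 1)*(t^2 - t - 12) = (t - 3)*(t + 1)*(t + 3)*(t - 4)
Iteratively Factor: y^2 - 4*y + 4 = (y - 2)*(y - 2)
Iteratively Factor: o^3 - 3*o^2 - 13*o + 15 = (o + 3)*(o^2 - 6*o + 5) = (o - 1)*(o + 3)*(o - 5)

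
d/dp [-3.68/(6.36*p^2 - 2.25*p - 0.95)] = (46.8096*p - 8.28)/(-6.36*p^2 + 2.25*p + 0.95)^2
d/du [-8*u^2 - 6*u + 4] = -16*u - 6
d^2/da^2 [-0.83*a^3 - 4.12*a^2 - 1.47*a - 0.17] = -4.98*a - 8.24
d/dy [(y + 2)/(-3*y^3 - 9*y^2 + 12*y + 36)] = (2*y + 1)/(3*(y^4 + 2*y^3 - 11*y^2 - 12*y + 36))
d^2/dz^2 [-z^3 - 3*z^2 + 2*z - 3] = -6*z - 6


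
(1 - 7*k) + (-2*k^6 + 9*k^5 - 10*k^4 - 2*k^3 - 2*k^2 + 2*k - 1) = -2*k^6 + 9*k^5 - 10*k^4 - 2*k^3 - 2*k^2 - 5*k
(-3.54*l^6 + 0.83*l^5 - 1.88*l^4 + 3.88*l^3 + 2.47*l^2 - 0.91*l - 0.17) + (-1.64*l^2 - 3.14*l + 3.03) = -3.54*l^6 + 0.83*l^5 - 1.88*l^4 + 3.88*l^3 + 0.83*l^2 - 4.05*l + 2.86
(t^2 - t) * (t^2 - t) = t^4 - 2*t^3 + t^2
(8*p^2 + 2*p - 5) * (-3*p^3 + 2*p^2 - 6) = -24*p^5 + 10*p^4 + 19*p^3 - 58*p^2 - 12*p + 30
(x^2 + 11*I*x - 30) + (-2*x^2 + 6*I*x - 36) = -x^2 + 17*I*x - 66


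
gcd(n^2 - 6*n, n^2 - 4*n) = n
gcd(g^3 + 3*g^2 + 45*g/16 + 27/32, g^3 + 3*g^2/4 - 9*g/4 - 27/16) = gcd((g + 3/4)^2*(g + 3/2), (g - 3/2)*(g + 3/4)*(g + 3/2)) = g^2 + 9*g/4 + 9/8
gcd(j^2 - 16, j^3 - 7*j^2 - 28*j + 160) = j - 4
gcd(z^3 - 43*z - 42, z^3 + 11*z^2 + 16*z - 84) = z + 6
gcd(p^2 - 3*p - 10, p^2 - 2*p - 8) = p + 2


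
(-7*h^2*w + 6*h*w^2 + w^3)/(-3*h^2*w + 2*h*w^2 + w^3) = (7*h + w)/(3*h + w)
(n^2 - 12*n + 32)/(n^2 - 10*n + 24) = (n - 8)/(n - 6)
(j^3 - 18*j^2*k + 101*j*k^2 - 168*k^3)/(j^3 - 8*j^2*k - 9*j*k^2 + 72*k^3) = (j - 7*k)/(j + 3*k)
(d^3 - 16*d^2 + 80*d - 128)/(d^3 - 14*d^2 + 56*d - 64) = (d - 4)/(d - 2)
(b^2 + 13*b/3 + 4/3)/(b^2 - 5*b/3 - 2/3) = (b + 4)/(b - 2)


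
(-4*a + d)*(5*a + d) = -20*a^2 + a*d + d^2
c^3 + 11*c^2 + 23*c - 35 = (c - 1)*(c + 5)*(c + 7)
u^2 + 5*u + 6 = (u + 2)*(u + 3)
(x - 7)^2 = x^2 - 14*x + 49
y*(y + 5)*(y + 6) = y^3 + 11*y^2 + 30*y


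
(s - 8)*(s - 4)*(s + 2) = s^3 - 10*s^2 + 8*s + 64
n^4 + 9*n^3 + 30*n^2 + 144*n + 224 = (n + 2)*(n + 7)*(n - 4*I)*(n + 4*I)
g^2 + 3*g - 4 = (g - 1)*(g + 4)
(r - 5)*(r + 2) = r^2 - 3*r - 10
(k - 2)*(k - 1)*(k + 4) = k^3 + k^2 - 10*k + 8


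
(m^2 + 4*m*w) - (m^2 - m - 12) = 4*m*w + m + 12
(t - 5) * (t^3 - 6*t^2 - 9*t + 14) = t^4 - 11*t^3 + 21*t^2 + 59*t - 70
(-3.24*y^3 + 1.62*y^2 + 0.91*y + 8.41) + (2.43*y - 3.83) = -3.24*y^3 + 1.62*y^2 + 3.34*y + 4.58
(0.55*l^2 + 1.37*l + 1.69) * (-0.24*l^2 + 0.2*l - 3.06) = -0.132*l^4 - 0.2188*l^3 - 1.8146*l^2 - 3.8542*l - 5.1714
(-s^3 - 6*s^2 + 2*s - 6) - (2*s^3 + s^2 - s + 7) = -3*s^3 - 7*s^2 + 3*s - 13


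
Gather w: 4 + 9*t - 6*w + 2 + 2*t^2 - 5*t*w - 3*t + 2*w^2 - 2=2*t^2 + 6*t + 2*w^2 + w*(-5*t - 6) + 4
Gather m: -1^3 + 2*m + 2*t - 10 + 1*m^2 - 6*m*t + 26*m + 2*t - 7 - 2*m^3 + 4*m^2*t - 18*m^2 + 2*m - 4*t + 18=-2*m^3 + m^2*(4*t - 17) + m*(30 - 6*t)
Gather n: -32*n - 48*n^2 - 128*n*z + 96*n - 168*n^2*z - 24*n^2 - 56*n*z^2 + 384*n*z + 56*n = n^2*(-168*z - 72) + n*(-56*z^2 + 256*z + 120)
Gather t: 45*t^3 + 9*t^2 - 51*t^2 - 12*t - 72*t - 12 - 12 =45*t^3 - 42*t^2 - 84*t - 24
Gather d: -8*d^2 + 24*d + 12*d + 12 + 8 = -8*d^2 + 36*d + 20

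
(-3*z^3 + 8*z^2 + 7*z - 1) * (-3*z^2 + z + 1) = 9*z^5 - 27*z^4 - 16*z^3 + 18*z^2 + 6*z - 1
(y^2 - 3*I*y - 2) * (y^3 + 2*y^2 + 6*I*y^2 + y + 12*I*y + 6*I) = y^5 + 2*y^4 + 3*I*y^4 + 17*y^3 + 6*I*y^3 + 32*y^2 - 9*I*y^2 + 16*y - 24*I*y - 12*I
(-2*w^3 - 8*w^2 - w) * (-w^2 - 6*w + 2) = 2*w^5 + 20*w^4 + 45*w^3 - 10*w^2 - 2*w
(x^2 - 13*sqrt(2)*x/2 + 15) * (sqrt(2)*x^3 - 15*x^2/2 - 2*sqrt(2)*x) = sqrt(2)*x^5 - 41*x^4/2 + 247*sqrt(2)*x^3/4 - 173*x^2/2 - 30*sqrt(2)*x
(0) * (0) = 0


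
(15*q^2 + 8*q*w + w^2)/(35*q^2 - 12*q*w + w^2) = (15*q^2 + 8*q*w + w^2)/(35*q^2 - 12*q*w + w^2)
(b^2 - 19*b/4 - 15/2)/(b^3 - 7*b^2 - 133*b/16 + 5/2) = 4*(b - 6)/(4*b^2 - 33*b + 8)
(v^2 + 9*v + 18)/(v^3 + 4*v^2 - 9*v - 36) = (v + 6)/(v^2 + v - 12)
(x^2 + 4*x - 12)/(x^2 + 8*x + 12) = (x - 2)/(x + 2)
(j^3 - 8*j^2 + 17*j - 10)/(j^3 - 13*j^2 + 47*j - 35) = (j - 2)/(j - 7)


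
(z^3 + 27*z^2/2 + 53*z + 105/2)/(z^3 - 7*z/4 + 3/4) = 2*(z^2 + 12*z + 35)/(2*z^2 - 3*z + 1)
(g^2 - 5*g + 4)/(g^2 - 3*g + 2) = (g - 4)/(g - 2)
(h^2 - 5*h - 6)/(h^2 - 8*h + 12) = (h + 1)/(h - 2)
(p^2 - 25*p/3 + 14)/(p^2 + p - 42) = (p - 7/3)/(p + 7)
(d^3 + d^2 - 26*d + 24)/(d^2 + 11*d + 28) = (d^3 + d^2 - 26*d + 24)/(d^2 + 11*d + 28)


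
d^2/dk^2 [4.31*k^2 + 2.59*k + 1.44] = 8.62000000000000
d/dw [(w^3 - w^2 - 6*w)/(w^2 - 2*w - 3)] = (w^2 + 2*w + 2)/(w^2 + 2*w + 1)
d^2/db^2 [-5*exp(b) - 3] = -5*exp(b)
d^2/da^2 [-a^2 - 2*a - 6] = -2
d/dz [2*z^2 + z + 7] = 4*z + 1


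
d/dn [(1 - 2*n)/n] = -1/n^2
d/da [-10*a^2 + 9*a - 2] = 9 - 20*a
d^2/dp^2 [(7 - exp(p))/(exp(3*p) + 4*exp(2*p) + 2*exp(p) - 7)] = (-4*exp(6*p) + 51*exp(5*p) + 300*exp(4*p) + 393*exp(3*p) + 441*exp(2*p) + 798*exp(p) + 49)*exp(p)/(exp(9*p) + 12*exp(8*p) + 54*exp(7*p) + 91*exp(6*p) - 60*exp(5*p) - 372*exp(4*p) - 181*exp(3*p) + 504*exp(2*p) + 294*exp(p) - 343)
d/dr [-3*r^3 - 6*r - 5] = -9*r^2 - 6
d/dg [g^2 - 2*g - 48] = 2*g - 2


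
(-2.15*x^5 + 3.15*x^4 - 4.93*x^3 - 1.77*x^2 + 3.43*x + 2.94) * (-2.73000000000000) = 5.8695*x^5 - 8.5995*x^4 + 13.4589*x^3 + 4.8321*x^2 - 9.3639*x - 8.0262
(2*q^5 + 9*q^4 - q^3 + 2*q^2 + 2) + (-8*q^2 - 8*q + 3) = 2*q^5 + 9*q^4 - q^3 - 6*q^2 - 8*q + 5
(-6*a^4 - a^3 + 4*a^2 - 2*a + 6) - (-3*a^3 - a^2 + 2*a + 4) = -6*a^4 + 2*a^3 + 5*a^2 - 4*a + 2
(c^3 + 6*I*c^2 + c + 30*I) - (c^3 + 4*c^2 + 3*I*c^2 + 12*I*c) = -4*c^2 + 3*I*c^2 + c - 12*I*c + 30*I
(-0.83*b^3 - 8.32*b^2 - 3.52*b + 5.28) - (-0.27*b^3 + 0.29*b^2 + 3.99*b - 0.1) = -0.56*b^3 - 8.61*b^2 - 7.51*b + 5.38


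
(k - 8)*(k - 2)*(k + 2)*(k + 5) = k^4 - 3*k^3 - 44*k^2 + 12*k + 160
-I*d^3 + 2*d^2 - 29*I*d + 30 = (d - 5*I)*(d + 6*I)*(-I*d + 1)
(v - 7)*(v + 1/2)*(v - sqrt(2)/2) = v^3 - 13*v^2/2 - sqrt(2)*v^2/2 - 7*v/2 + 13*sqrt(2)*v/4 + 7*sqrt(2)/4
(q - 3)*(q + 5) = q^2 + 2*q - 15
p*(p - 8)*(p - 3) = p^3 - 11*p^2 + 24*p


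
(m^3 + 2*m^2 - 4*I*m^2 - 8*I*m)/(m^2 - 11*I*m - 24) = m*(-m^2 - 2*m + 4*I*m + 8*I)/(-m^2 + 11*I*m + 24)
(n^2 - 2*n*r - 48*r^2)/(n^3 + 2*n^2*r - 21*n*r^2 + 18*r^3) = (n - 8*r)/(n^2 - 4*n*r + 3*r^2)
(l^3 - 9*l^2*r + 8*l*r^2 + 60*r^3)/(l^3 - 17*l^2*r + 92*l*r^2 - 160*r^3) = (l^2 - 4*l*r - 12*r^2)/(l^2 - 12*l*r + 32*r^2)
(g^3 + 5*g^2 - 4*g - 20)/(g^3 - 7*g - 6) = (g^2 + 3*g - 10)/(g^2 - 2*g - 3)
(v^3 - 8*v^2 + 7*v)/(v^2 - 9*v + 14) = v*(v - 1)/(v - 2)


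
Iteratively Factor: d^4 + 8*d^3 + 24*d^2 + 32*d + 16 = (d + 2)*(d^3 + 6*d^2 + 12*d + 8) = (d + 2)^2*(d^2 + 4*d + 4) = (d + 2)^3*(d + 2)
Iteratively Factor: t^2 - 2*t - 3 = (t + 1)*(t - 3)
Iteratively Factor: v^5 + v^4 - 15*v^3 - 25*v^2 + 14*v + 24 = (v + 2)*(v^4 - v^3 - 13*v^2 + v + 12) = (v - 1)*(v + 2)*(v^3 - 13*v - 12) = (v - 1)*(v + 2)*(v + 3)*(v^2 - 3*v - 4) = (v - 4)*(v - 1)*(v + 2)*(v + 3)*(v + 1)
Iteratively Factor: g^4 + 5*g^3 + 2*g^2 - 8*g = (g + 4)*(g^3 + g^2 - 2*g) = (g + 2)*(g + 4)*(g^2 - g) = (g - 1)*(g + 2)*(g + 4)*(g)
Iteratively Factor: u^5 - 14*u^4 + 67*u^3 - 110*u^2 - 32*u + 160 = (u - 5)*(u^4 - 9*u^3 + 22*u^2 - 32) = (u - 5)*(u - 2)*(u^3 - 7*u^2 + 8*u + 16) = (u - 5)*(u - 2)*(u + 1)*(u^2 - 8*u + 16) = (u - 5)*(u - 4)*(u - 2)*(u + 1)*(u - 4)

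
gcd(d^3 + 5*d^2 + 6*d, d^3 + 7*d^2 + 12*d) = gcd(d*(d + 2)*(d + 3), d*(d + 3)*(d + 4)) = d^2 + 3*d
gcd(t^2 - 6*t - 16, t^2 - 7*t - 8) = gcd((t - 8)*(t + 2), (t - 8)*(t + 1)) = t - 8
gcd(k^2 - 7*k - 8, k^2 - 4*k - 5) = k + 1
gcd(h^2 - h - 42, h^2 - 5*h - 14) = h - 7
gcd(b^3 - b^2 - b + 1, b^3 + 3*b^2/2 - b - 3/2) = b^2 - 1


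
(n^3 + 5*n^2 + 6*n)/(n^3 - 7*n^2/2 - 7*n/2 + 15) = 2*n*(n + 3)/(2*n^2 - 11*n + 15)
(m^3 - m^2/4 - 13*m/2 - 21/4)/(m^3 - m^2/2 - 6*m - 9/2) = (4*m + 7)/(2*(2*m + 3))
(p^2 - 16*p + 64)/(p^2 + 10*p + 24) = (p^2 - 16*p + 64)/(p^2 + 10*p + 24)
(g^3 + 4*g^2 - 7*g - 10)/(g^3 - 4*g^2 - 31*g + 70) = (g + 1)/(g - 7)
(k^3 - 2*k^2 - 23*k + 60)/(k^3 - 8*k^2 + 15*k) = (k^2 + k - 20)/(k*(k - 5))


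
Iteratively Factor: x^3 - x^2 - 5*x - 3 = (x + 1)*(x^2 - 2*x - 3) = (x - 3)*(x + 1)*(x + 1)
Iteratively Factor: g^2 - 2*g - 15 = (g - 5)*(g + 3)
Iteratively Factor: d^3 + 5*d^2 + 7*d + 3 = (d + 1)*(d^2 + 4*d + 3) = (d + 1)*(d + 3)*(d + 1)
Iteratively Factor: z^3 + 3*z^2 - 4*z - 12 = (z + 2)*(z^2 + z - 6) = (z - 2)*(z + 2)*(z + 3)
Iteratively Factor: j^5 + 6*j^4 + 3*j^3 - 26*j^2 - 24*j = (j + 4)*(j^4 + 2*j^3 - 5*j^2 - 6*j) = (j - 2)*(j + 4)*(j^3 + 4*j^2 + 3*j) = (j - 2)*(j + 3)*(j + 4)*(j^2 + j) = (j - 2)*(j + 1)*(j + 3)*(j + 4)*(j)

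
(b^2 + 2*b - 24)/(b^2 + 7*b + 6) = (b - 4)/(b + 1)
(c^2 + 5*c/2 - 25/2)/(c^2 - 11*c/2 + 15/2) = (c + 5)/(c - 3)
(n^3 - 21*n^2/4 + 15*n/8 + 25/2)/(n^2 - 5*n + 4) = (8*n^2 - 10*n - 25)/(8*(n - 1))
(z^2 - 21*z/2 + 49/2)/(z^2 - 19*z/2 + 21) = (z - 7)/(z - 6)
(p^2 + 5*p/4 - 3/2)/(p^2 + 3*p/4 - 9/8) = 2*(p + 2)/(2*p + 3)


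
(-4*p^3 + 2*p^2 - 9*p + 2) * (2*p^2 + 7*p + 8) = -8*p^5 - 24*p^4 - 36*p^3 - 43*p^2 - 58*p + 16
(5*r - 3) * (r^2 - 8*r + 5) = 5*r^3 - 43*r^2 + 49*r - 15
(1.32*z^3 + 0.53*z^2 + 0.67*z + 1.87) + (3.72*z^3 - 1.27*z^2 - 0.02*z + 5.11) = 5.04*z^3 - 0.74*z^2 + 0.65*z + 6.98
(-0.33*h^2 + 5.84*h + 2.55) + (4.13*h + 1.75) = -0.33*h^2 + 9.97*h + 4.3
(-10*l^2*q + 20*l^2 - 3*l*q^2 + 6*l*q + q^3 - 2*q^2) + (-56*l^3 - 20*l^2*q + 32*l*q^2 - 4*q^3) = -56*l^3 - 30*l^2*q + 20*l^2 + 29*l*q^2 + 6*l*q - 3*q^3 - 2*q^2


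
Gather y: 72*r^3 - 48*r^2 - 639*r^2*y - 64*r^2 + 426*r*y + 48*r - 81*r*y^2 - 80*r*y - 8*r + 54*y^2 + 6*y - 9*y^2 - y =72*r^3 - 112*r^2 + 40*r + y^2*(45 - 81*r) + y*(-639*r^2 + 346*r + 5)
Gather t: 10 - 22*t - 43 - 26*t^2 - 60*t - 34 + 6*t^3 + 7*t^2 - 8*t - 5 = 6*t^3 - 19*t^2 - 90*t - 72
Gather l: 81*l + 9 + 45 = 81*l + 54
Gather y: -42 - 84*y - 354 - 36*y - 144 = -120*y - 540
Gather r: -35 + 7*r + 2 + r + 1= 8*r - 32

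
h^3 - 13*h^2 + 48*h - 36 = (h - 6)^2*(h - 1)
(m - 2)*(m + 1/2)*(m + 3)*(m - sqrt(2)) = m^4 - sqrt(2)*m^3 + 3*m^3/2 - 11*m^2/2 - 3*sqrt(2)*m^2/2 - 3*m + 11*sqrt(2)*m/2 + 3*sqrt(2)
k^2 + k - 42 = (k - 6)*(k + 7)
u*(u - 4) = u^2 - 4*u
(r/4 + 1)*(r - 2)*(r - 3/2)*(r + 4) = r^4/4 + 9*r^3/8 - 9*r^2/4 - 8*r + 12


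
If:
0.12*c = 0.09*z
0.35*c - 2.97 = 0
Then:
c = 8.49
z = 11.31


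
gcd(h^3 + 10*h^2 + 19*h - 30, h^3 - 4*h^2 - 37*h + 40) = h^2 + 4*h - 5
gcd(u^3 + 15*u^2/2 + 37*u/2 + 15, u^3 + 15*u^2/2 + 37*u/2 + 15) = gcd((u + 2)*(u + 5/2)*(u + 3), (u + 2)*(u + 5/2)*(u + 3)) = u^3 + 15*u^2/2 + 37*u/2 + 15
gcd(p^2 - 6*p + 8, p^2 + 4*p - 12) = p - 2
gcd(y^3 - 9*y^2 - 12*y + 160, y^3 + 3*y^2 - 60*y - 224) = y^2 - 4*y - 32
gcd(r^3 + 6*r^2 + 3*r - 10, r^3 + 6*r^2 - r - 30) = r + 5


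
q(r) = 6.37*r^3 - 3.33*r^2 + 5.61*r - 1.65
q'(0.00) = 5.61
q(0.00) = -1.65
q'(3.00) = 157.62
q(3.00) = 157.20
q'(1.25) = 27.14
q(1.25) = 12.60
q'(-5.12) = 540.67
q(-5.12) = -972.63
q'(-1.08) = 35.09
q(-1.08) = -19.62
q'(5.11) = 470.58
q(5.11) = 790.03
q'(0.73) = 10.93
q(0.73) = 3.15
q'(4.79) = 412.17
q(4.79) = 648.90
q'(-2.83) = 177.51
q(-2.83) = -188.57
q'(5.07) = 463.06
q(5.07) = 771.36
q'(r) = 19.11*r^2 - 6.66*r + 5.61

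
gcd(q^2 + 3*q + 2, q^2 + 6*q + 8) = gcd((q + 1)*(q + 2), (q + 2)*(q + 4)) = q + 2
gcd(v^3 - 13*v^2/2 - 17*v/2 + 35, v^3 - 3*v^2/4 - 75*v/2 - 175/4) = v - 7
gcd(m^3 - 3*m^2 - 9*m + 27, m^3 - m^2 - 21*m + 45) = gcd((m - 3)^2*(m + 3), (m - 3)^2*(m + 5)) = m^2 - 6*m + 9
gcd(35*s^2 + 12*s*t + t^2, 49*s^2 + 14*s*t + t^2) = 7*s + t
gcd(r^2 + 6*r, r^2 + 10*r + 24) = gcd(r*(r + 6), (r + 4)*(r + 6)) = r + 6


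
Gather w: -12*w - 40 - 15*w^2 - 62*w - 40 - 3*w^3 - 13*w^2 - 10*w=-3*w^3 - 28*w^2 - 84*w - 80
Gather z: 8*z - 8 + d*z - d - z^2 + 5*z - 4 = -d - z^2 + z*(d + 13) - 12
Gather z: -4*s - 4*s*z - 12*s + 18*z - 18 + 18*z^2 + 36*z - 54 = -16*s + 18*z^2 + z*(54 - 4*s) - 72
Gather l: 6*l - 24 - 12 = 6*l - 36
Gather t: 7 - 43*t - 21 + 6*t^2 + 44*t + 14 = 6*t^2 + t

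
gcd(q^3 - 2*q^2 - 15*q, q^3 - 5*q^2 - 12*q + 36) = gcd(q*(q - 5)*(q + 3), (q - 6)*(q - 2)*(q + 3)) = q + 3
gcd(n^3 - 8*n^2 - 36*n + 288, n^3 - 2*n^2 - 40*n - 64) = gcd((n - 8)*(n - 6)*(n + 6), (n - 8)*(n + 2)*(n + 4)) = n - 8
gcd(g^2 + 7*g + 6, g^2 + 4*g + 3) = g + 1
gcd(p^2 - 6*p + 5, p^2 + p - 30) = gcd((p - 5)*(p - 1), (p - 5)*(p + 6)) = p - 5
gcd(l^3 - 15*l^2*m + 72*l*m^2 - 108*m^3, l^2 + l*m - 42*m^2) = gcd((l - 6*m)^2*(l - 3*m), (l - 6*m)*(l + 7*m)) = l - 6*m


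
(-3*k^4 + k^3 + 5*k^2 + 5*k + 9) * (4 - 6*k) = 18*k^5 - 18*k^4 - 26*k^3 - 10*k^2 - 34*k + 36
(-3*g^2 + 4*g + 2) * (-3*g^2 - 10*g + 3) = 9*g^4 + 18*g^3 - 55*g^2 - 8*g + 6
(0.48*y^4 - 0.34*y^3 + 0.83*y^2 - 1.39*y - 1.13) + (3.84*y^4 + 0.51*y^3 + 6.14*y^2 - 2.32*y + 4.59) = 4.32*y^4 + 0.17*y^3 + 6.97*y^2 - 3.71*y + 3.46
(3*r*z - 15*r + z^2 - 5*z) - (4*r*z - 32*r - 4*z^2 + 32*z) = -r*z + 17*r + 5*z^2 - 37*z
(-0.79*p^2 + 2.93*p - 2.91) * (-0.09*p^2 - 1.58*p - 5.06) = 0.0711*p^4 + 0.9845*p^3 - 0.370100000000001*p^2 - 10.228*p + 14.7246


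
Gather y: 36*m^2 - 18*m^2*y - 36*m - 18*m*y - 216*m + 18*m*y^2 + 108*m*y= 36*m^2 + 18*m*y^2 - 252*m + y*(-18*m^2 + 90*m)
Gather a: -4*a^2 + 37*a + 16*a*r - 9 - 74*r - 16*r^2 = -4*a^2 + a*(16*r + 37) - 16*r^2 - 74*r - 9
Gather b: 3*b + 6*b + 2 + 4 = 9*b + 6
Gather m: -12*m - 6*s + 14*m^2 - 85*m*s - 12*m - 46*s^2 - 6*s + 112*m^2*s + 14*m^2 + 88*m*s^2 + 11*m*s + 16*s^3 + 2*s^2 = m^2*(112*s + 28) + m*(88*s^2 - 74*s - 24) + 16*s^3 - 44*s^2 - 12*s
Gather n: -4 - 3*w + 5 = 1 - 3*w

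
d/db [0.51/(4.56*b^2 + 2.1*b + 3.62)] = (-4.6512*b - 1.071)/(4.56*b^2 + 2.1*b + 3.62)^2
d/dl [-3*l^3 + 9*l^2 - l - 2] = -9*l^2 + 18*l - 1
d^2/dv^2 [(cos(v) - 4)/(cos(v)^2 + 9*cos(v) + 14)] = (-9*(1 - cos(2*v))^2*cos(v)/4 + 25*(1 - cos(2*v))^2/4 - 854*cos(v) + 126*cos(2*v) + 93*cos(3*v)/2 + cos(5*v)/2 - 687)/((cos(v) + 2)^3*(cos(v) + 7)^3)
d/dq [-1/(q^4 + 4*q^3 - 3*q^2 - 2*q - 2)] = 2*(2*q^3 + 6*q^2 - 3*q - 1)/(-q^4 - 4*q^3 + 3*q^2 + 2*q + 2)^2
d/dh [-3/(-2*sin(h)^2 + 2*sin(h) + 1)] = 6*(-sin(2*h) + cos(h))/(2*sin(h) + cos(2*h))^2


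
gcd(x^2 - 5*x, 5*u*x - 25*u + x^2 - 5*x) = x - 5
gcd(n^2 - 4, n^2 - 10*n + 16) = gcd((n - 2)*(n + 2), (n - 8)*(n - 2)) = n - 2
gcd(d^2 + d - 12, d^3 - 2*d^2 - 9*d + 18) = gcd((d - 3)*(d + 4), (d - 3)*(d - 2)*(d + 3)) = d - 3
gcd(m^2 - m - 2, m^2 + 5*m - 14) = m - 2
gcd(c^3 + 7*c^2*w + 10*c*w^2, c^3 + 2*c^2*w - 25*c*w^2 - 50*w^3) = c^2 + 7*c*w + 10*w^2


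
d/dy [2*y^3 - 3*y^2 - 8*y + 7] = 6*y^2 - 6*y - 8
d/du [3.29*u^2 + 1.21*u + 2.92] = 6.58*u + 1.21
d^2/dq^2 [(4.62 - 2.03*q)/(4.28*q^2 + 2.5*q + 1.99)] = (-(2.03*q - 4.62)*(8.56*q + 2.5)*(17.12*q + 5.0) + (52.1304*q - 29.3972)*(4.28*q^2 + 2.5*q + 1.99))/(4.28*q^2 + 2.5*q + 1.99)^3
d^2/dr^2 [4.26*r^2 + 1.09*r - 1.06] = 8.52000000000000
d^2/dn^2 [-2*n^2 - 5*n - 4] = -4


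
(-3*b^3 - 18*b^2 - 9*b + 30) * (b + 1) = -3*b^4 - 21*b^3 - 27*b^2 + 21*b + 30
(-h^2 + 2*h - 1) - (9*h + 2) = -h^2 - 7*h - 3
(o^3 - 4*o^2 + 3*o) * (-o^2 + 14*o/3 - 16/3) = -o^5 + 26*o^4/3 - 27*o^3 + 106*o^2/3 - 16*o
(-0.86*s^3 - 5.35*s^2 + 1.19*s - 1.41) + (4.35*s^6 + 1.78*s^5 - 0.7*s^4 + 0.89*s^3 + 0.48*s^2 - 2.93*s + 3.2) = 4.35*s^6 + 1.78*s^5 - 0.7*s^4 + 0.03*s^3 - 4.87*s^2 - 1.74*s + 1.79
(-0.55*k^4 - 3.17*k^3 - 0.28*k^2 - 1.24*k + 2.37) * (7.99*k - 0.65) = -4.3945*k^5 - 24.9708*k^4 - 0.1767*k^3 - 9.7256*k^2 + 19.7423*k - 1.5405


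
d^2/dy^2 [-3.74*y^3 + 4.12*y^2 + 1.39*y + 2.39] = 8.24 - 22.44*y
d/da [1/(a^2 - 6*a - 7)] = 2*(3 - a)/(-a^2 + 6*a + 7)^2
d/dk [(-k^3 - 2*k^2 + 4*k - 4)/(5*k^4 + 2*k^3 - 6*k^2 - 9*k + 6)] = (5*k^6 + 20*k^5 - 50*k^4 + 82*k^3 + 48*k^2 - 72*k - 12)/(25*k^8 + 20*k^7 - 56*k^6 - 114*k^5 + 60*k^4 + 132*k^3 + 9*k^2 - 108*k + 36)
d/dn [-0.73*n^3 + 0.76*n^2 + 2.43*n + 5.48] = -2.19*n^2 + 1.52*n + 2.43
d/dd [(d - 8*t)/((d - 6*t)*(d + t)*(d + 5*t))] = 2*(-d^3 + 12*d^2*t - 139*t^3)/(d^6 - 62*d^4*t^2 - 60*d^3*t^3 + 961*d^2*t^4 + 1860*d*t^5 + 900*t^6)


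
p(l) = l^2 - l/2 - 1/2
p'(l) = 2*l - 1/2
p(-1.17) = 1.45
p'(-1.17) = -2.84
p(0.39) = -0.54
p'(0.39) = 0.28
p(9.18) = 79.18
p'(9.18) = 17.86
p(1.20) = 0.34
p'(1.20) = 1.90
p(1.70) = 1.54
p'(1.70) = 2.90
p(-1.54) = 2.64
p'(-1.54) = -3.58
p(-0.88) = 0.71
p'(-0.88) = -2.26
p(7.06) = 45.81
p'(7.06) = 13.62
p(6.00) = 32.50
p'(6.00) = 11.50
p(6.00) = 32.50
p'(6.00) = 11.50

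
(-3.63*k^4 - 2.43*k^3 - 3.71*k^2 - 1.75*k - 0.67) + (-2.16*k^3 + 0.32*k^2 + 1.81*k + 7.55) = -3.63*k^4 - 4.59*k^3 - 3.39*k^2 + 0.0600000000000001*k + 6.88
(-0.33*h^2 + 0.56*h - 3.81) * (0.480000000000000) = -0.1584*h^2 + 0.2688*h - 1.8288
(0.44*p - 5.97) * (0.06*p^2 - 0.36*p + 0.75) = 0.0264*p^3 - 0.5166*p^2 + 2.4792*p - 4.4775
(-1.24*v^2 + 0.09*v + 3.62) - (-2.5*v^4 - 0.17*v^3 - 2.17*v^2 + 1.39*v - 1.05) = 2.5*v^4 + 0.17*v^3 + 0.93*v^2 - 1.3*v + 4.67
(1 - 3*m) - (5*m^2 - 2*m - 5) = -5*m^2 - m + 6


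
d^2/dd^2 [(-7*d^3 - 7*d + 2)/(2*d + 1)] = 2*(-28*d^3 - 42*d^2 - 21*d + 22)/(8*d^3 + 12*d^2 + 6*d + 1)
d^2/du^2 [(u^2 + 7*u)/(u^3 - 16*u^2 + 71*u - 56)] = 2*(u^6 + 21*u^5 - 549*u^4 + 2823*u^3 - 336*u^2 - 18816*u + 30968)/(u^9 - 48*u^8 + 981*u^7 - 11080*u^6 + 75027*u^5 - 308832*u^4 + 749015*u^3 - 997416*u^2 + 667968*u - 175616)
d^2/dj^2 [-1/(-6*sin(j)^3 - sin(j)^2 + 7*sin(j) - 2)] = (-324*sin(j)^6 - 66*sin(j)^5 + 512*sin(j)^4 + 225*sin(j)^3 - 287*sin(j)^2 - 128*sin(j) + 94)/(6*sin(j)^3 + sin(j)^2 - 7*sin(j) + 2)^3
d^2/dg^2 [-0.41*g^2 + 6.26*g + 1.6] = -0.820000000000000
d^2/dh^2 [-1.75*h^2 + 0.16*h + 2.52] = -3.50000000000000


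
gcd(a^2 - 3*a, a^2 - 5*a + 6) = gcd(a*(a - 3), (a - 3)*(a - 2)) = a - 3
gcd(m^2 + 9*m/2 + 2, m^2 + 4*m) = m + 4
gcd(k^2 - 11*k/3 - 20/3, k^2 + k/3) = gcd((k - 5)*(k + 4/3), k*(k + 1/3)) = 1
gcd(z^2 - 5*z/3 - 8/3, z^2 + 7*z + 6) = z + 1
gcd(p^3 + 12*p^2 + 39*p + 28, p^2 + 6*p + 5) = p + 1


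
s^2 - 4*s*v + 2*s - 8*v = (s + 2)*(s - 4*v)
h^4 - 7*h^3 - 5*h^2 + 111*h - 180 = (h - 5)*(h - 3)^2*(h + 4)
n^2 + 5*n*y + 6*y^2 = (n + 2*y)*(n + 3*y)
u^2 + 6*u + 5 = (u + 1)*(u + 5)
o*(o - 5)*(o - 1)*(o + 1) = o^4 - 5*o^3 - o^2 + 5*o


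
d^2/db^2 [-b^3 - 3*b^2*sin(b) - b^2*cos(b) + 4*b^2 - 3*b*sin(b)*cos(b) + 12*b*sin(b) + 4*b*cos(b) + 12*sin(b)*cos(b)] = 3*b^2*sin(b) + b^2*cos(b) - 8*b*sin(b) + 6*b*sin(2*b) - 16*b*cos(b) - 6*b - 14*sin(b) - 24*sin(2*b) + 22*cos(b) - 6*cos(2*b) + 8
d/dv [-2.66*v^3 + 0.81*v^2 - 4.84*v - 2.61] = -7.98*v^2 + 1.62*v - 4.84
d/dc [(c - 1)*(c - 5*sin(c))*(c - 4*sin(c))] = (1 - c)*(c - 5*sin(c))*(4*cos(c) - 1) + (1 - c)*(c - 4*sin(c))*(5*cos(c) - 1) + (c - 5*sin(c))*(c - 4*sin(c))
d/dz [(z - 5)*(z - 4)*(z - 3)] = 3*z^2 - 24*z + 47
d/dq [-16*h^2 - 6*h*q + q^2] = -6*h + 2*q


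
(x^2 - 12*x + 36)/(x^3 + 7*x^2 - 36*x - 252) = (x - 6)/(x^2 + 13*x + 42)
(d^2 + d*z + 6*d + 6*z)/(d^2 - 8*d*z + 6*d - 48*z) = (-d - z)/(-d + 8*z)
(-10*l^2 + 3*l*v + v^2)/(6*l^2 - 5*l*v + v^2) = (5*l + v)/(-3*l + v)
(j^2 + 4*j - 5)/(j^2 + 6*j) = (j^2 + 4*j - 5)/(j*(j + 6))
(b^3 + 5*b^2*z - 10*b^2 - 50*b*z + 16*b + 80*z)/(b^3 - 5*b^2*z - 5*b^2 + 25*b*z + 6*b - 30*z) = (-b^2 - 5*b*z + 8*b + 40*z)/(-b^2 + 5*b*z + 3*b - 15*z)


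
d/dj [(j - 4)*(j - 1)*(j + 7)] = 3*j^2 + 4*j - 31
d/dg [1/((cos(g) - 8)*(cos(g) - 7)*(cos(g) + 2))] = (-3*sin(g)^2 - 26*cos(g) + 29)*sin(g)/((cos(g) - 8)^2*(cos(g) - 7)^2*(cos(g) + 2)^2)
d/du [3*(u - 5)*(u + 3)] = 6*u - 6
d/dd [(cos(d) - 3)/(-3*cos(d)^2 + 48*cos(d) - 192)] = -(cos(d) + 2)*sin(d)/(3*(cos(d) - 8)^3)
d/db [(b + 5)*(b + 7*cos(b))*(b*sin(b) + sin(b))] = -(b + 1)*(b + 5)*(7*sin(b) - 1)*sin(b) + (b + 1)*(b + 7*cos(b))*sin(b) + (b + 5)*(b + 7*cos(b))*(b*cos(b) + sqrt(2)*sin(b + pi/4))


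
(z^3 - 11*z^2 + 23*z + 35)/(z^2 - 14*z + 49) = (z^2 - 4*z - 5)/(z - 7)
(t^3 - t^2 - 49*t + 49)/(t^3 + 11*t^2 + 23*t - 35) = (t - 7)/(t + 5)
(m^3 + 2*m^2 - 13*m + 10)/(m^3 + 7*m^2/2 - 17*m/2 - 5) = 2*(m - 1)/(2*m + 1)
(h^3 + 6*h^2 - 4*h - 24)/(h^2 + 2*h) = h + 4 - 12/h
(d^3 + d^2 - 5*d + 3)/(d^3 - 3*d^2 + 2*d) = (d^2 + 2*d - 3)/(d*(d - 2))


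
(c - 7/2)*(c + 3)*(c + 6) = c^3 + 11*c^2/2 - 27*c/2 - 63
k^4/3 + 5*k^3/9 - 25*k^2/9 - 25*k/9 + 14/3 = (k/3 + 1)*(k - 7/3)*(k - 1)*(k + 2)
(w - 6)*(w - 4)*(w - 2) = w^3 - 12*w^2 + 44*w - 48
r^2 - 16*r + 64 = (r - 8)^2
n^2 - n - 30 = (n - 6)*(n + 5)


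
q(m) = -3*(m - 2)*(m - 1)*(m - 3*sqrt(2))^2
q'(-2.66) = 1895.63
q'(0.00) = 212.91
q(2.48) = -6.62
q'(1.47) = -2.76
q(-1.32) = -715.01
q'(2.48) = -10.76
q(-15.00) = -302147.84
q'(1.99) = -15.05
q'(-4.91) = 5464.48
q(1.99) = 0.15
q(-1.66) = -1017.60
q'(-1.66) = 1005.38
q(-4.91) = -10263.12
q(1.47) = 5.74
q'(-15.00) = 68061.63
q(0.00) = -108.00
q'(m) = -3*(m - 2)*(m - 1)*(2*m - 6*sqrt(2)) - 3*(m - 2)*(m - 3*sqrt(2))^2 - 3*(m - 1)*(m - 3*sqrt(2))^2 = -12*m^3 + 27*m^2 + 54*sqrt(2)*m^2 - 108*sqrt(2)*m - 120*m + 36*sqrt(2) + 162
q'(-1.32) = 780.63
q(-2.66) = -2437.92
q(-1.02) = -506.86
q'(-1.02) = 611.38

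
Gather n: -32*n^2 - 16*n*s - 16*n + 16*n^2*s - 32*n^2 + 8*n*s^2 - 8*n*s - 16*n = n^2*(16*s - 64) + n*(8*s^2 - 24*s - 32)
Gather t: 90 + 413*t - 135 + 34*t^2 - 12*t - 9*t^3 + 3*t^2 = -9*t^3 + 37*t^2 + 401*t - 45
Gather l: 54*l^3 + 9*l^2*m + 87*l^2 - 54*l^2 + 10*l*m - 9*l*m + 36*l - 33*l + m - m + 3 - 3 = 54*l^3 + l^2*(9*m + 33) + l*(m + 3)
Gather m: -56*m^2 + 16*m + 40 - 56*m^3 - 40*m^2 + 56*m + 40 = -56*m^3 - 96*m^2 + 72*m + 80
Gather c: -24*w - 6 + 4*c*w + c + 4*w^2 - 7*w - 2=c*(4*w + 1) + 4*w^2 - 31*w - 8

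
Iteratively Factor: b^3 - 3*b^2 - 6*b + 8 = (b - 1)*(b^2 - 2*b - 8) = (b - 4)*(b - 1)*(b + 2)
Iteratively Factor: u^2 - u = (u - 1)*(u)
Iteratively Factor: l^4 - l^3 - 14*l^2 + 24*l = (l - 3)*(l^3 + 2*l^2 - 8*l) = (l - 3)*(l - 2)*(l^2 + 4*l) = (l - 3)*(l - 2)*(l + 4)*(l)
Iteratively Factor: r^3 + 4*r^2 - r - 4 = (r + 1)*(r^2 + 3*r - 4) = (r + 1)*(r + 4)*(r - 1)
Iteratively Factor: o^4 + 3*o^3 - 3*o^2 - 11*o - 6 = (o + 3)*(o^3 - 3*o - 2) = (o + 1)*(o + 3)*(o^2 - o - 2) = (o - 2)*(o + 1)*(o + 3)*(o + 1)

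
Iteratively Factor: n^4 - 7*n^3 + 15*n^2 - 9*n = (n - 3)*(n^3 - 4*n^2 + 3*n) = (n - 3)^2*(n^2 - n) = (n - 3)^2*(n - 1)*(n)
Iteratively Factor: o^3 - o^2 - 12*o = (o + 3)*(o^2 - 4*o) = (o - 4)*(o + 3)*(o)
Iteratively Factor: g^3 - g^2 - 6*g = (g + 2)*(g^2 - 3*g) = (g - 3)*(g + 2)*(g)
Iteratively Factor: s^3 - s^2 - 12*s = (s + 3)*(s^2 - 4*s) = (s - 4)*(s + 3)*(s)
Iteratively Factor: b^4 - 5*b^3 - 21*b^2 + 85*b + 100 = (b + 1)*(b^3 - 6*b^2 - 15*b + 100) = (b - 5)*(b + 1)*(b^2 - b - 20) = (b - 5)*(b + 1)*(b + 4)*(b - 5)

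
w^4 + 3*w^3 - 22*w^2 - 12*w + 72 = (w - 3)*(w - 2)*(w + 2)*(w + 6)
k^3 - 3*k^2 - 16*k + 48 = (k - 4)*(k - 3)*(k + 4)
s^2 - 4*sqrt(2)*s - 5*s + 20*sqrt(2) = (s - 5)*(s - 4*sqrt(2))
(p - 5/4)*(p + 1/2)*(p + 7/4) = p^3 + p^2 - 31*p/16 - 35/32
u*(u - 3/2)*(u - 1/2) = u^3 - 2*u^2 + 3*u/4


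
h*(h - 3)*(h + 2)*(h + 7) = h^4 + 6*h^3 - 13*h^2 - 42*h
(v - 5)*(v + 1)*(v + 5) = v^3 + v^2 - 25*v - 25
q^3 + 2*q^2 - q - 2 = (q - 1)*(q + 1)*(q + 2)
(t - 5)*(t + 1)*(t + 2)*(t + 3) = t^4 + t^3 - 19*t^2 - 49*t - 30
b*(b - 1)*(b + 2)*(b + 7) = b^4 + 8*b^3 + 5*b^2 - 14*b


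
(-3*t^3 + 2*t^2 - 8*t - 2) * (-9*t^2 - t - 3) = 27*t^5 - 15*t^4 + 79*t^3 + 20*t^2 + 26*t + 6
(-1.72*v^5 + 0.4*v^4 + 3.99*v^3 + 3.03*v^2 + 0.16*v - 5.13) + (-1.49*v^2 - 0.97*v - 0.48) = -1.72*v^5 + 0.4*v^4 + 3.99*v^3 + 1.54*v^2 - 0.81*v - 5.61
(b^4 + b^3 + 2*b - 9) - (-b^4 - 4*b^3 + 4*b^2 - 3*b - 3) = 2*b^4 + 5*b^3 - 4*b^2 + 5*b - 6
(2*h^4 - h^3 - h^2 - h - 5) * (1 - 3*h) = -6*h^5 + 5*h^4 + 2*h^3 + 2*h^2 + 14*h - 5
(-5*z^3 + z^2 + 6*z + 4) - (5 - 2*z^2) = -5*z^3 + 3*z^2 + 6*z - 1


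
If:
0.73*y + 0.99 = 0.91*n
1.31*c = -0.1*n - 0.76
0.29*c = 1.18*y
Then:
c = -0.65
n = 0.96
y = -0.16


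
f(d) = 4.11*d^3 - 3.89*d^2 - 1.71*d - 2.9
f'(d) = 12.33*d^2 - 7.78*d - 1.71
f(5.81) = 661.92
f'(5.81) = 369.30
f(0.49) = -4.19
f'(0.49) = -2.56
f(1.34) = -2.29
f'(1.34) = 10.00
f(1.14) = -3.82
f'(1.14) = 5.44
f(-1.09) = -10.98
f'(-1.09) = 21.42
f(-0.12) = -2.76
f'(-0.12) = -0.60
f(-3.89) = -297.04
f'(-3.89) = 215.13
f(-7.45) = -1905.52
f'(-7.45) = 740.60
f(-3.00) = -143.75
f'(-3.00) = 132.60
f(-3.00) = -143.75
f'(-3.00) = 132.60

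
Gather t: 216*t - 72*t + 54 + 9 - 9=144*t + 54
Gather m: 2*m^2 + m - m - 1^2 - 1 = 2*m^2 - 2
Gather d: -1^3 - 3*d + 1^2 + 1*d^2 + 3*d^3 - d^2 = 3*d^3 - 3*d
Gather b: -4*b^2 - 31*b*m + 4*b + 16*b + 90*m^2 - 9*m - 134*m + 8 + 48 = -4*b^2 + b*(20 - 31*m) + 90*m^2 - 143*m + 56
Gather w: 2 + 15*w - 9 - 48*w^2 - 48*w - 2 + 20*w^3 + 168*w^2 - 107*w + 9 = 20*w^3 + 120*w^2 - 140*w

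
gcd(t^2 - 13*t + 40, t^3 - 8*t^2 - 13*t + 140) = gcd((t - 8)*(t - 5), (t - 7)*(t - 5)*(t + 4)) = t - 5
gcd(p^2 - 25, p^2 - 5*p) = p - 5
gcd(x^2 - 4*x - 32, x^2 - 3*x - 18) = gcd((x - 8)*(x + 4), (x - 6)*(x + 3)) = 1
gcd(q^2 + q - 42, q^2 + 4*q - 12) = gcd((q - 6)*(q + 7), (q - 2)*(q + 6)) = 1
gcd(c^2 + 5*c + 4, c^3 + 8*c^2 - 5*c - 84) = c + 4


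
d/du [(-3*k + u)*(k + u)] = -2*k + 2*u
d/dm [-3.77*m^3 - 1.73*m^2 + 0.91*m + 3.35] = -11.31*m^2 - 3.46*m + 0.91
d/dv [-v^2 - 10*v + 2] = -2*v - 10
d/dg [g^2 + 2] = 2*g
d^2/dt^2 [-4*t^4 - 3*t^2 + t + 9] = -48*t^2 - 6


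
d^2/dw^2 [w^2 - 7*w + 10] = 2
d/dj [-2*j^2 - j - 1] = -4*j - 1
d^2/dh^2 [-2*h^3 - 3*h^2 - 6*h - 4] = -12*h - 6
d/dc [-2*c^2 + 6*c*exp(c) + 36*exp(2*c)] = 6*c*exp(c) - 4*c + 72*exp(2*c) + 6*exp(c)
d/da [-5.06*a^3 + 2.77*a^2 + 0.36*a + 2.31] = -15.18*a^2 + 5.54*a + 0.36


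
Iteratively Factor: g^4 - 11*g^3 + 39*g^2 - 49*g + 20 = (g - 1)*(g^3 - 10*g^2 + 29*g - 20) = (g - 4)*(g - 1)*(g^2 - 6*g + 5) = (g - 5)*(g - 4)*(g - 1)*(g - 1)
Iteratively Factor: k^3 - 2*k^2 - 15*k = (k + 3)*(k^2 - 5*k) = (k - 5)*(k + 3)*(k)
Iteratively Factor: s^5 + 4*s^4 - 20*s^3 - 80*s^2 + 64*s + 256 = (s - 4)*(s^4 + 8*s^3 + 12*s^2 - 32*s - 64) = (s - 4)*(s + 2)*(s^3 + 6*s^2 - 32) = (s - 4)*(s + 2)*(s + 4)*(s^2 + 2*s - 8) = (s - 4)*(s - 2)*(s + 2)*(s + 4)*(s + 4)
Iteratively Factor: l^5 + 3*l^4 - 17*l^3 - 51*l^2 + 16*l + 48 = (l + 3)*(l^4 - 17*l^2 + 16) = (l - 1)*(l + 3)*(l^3 + l^2 - 16*l - 16) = (l - 1)*(l + 3)*(l + 4)*(l^2 - 3*l - 4) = (l - 4)*(l - 1)*(l + 3)*(l + 4)*(l + 1)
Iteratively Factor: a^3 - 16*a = (a)*(a^2 - 16) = a*(a - 4)*(a + 4)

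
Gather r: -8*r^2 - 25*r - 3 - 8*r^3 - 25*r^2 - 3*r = -8*r^3 - 33*r^2 - 28*r - 3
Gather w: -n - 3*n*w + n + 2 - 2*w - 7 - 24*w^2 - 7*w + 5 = -24*w^2 + w*(-3*n - 9)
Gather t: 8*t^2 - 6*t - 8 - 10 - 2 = 8*t^2 - 6*t - 20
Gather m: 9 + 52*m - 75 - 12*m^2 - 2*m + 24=-12*m^2 + 50*m - 42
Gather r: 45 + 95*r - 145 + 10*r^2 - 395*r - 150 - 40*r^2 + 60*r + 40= -30*r^2 - 240*r - 210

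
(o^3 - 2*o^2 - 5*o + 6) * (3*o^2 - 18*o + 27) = 3*o^5 - 24*o^4 + 48*o^3 + 54*o^2 - 243*o + 162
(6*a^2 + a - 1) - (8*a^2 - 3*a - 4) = -2*a^2 + 4*a + 3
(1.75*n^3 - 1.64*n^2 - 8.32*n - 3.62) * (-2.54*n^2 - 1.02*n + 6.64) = -4.445*n^5 + 2.3806*n^4 + 34.4256*n^3 + 6.7916*n^2 - 51.5524*n - 24.0368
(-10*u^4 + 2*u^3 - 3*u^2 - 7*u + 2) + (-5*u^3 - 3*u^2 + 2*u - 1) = -10*u^4 - 3*u^3 - 6*u^2 - 5*u + 1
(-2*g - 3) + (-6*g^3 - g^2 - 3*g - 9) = -6*g^3 - g^2 - 5*g - 12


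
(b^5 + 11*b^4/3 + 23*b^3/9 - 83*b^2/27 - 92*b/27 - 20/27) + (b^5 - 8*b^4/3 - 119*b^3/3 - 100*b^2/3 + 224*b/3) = 2*b^5 + b^4 - 334*b^3/9 - 983*b^2/27 + 1924*b/27 - 20/27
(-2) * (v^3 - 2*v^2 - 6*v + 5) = -2*v^3 + 4*v^2 + 12*v - 10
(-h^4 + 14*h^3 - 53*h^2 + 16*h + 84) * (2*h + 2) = -2*h^5 + 26*h^4 - 78*h^3 - 74*h^2 + 200*h + 168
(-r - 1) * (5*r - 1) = -5*r^2 - 4*r + 1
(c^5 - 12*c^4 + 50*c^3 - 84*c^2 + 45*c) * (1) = c^5 - 12*c^4 + 50*c^3 - 84*c^2 + 45*c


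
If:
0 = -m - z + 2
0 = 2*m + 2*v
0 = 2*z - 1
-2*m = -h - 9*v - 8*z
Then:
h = 25/2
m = 3/2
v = -3/2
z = 1/2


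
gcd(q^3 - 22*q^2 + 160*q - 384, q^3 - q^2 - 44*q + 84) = q - 6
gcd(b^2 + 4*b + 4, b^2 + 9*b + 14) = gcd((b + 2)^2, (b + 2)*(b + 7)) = b + 2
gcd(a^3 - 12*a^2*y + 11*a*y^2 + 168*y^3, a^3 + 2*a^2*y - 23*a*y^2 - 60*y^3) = a + 3*y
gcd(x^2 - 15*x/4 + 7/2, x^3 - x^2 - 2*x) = x - 2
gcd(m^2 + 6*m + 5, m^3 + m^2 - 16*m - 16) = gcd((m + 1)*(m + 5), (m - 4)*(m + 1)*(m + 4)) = m + 1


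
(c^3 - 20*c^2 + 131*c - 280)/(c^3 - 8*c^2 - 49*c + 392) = (c - 5)/(c + 7)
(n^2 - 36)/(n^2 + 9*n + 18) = (n - 6)/(n + 3)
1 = 1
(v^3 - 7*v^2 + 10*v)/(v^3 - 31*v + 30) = v*(v - 2)/(v^2 + 5*v - 6)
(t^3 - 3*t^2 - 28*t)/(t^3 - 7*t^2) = (t + 4)/t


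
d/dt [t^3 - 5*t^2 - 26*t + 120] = 3*t^2 - 10*t - 26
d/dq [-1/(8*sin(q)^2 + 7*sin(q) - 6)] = (16*sin(q) + 7)*cos(q)/(8*sin(q)^2 + 7*sin(q) - 6)^2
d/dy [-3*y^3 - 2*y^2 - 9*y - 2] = -9*y^2 - 4*y - 9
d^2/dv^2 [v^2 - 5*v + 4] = 2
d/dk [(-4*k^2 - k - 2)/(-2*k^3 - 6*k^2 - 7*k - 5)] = (-8*k^4 - 4*k^3 + 10*k^2 + 16*k - 9)/(4*k^6 + 24*k^5 + 64*k^4 + 104*k^3 + 109*k^2 + 70*k + 25)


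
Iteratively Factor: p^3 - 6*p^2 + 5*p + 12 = (p - 4)*(p^2 - 2*p - 3) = (p - 4)*(p + 1)*(p - 3)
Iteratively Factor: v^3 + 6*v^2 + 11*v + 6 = (v + 1)*(v^2 + 5*v + 6) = (v + 1)*(v + 3)*(v + 2)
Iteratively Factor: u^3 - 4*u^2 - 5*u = (u)*(u^2 - 4*u - 5) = u*(u - 5)*(u + 1)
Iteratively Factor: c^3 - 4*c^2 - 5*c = (c)*(c^2 - 4*c - 5) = c*(c + 1)*(c - 5)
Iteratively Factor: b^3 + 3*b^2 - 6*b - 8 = (b + 1)*(b^2 + 2*b - 8) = (b + 1)*(b + 4)*(b - 2)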